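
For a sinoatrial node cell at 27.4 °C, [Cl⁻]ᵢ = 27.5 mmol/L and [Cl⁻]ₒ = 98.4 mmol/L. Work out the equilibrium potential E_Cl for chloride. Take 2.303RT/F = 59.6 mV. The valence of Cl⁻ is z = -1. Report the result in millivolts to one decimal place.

-33.0 mV

E = (59.6/z) · log₁₀([Cl⁻]_out/[Cl⁻]_in) with z = -1.
For an anion, dividing by z = -1 reverses the sign.
= (59.6/-1) · log₁₀(98.4/27.5) = -59.60 · log₁₀(3.578)
= -59.60 · (0.5537) = -33.00 mV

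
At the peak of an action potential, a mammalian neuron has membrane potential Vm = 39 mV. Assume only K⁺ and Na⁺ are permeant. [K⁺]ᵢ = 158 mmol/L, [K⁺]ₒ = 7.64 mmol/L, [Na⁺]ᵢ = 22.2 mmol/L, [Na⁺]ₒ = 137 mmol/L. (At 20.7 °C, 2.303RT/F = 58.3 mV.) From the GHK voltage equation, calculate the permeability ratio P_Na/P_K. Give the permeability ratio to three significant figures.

21.8

Let α = P_Na/P_K. GHK: Vm = 58.3·log₁₀[(Kₒ + α·Naₒ)/(Kᵢ + α·Naᵢ)].
10^(Vm/58.3) = 10^(39.0/58.3) = 4.6661
So 4.6661·(Kᵢ + α·Naᵢ) = Kₒ + α·Naₒ → α = (4.6661·158.0 − 7.64) / (137.0 − 4.6661·22.2)
α = (737.2 − 7.64) / (137.0 − 103.6) = 729.6/33.41 = 21.84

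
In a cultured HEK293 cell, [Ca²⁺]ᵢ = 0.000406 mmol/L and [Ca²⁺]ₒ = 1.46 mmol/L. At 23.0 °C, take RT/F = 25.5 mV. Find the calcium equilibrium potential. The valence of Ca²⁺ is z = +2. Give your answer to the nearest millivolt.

104 mV

E = (25.5/z) · ln([Ca²⁺]_out/[Ca²⁺]_in) with z = +2.
= (25.5/2) · ln(1.46/0.000406) = 12.75 · ln(3596)
= 12.75 · (8.1876) = 104.39 mV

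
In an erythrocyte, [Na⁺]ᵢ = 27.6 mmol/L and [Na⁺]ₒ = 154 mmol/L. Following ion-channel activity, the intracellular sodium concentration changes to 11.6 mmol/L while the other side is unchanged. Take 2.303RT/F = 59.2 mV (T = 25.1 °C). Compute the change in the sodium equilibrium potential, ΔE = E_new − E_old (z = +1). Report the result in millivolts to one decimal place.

E_old = (59.2/1)·log₁₀(154/27.6) = 44.20 mV
E_new = (59.2/1)·log₁₀(154/11.6) = 66.49 mV
ΔE = 66.49 − (44.20) = 22.29 mV

22.3 mV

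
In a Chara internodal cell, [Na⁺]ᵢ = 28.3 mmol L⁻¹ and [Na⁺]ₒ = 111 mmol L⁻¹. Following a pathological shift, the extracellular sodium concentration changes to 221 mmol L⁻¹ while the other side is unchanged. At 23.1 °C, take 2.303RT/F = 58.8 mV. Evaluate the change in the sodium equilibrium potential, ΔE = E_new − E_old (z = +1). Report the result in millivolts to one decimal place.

E_old = (58.8/1)·log₁₀(111/28.3) = 34.90 mV
E_new = (58.8/1)·log₁₀(221/28.3) = 52.49 mV
ΔE = 52.49 − (34.90) = 17.59 mV

17.6 mV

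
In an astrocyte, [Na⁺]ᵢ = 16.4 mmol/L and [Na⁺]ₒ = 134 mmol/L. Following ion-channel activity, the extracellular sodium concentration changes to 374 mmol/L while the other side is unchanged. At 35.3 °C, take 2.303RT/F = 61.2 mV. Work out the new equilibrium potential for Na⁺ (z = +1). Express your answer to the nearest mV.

83 mV

After the shift: [Na⁺]_out = 374, [Na⁺]_in = 16.4 mmol/L.
E_new = (61.2/1)·log₁₀(374/16.4) = 61.20 · (1.3580) = 83.11 mV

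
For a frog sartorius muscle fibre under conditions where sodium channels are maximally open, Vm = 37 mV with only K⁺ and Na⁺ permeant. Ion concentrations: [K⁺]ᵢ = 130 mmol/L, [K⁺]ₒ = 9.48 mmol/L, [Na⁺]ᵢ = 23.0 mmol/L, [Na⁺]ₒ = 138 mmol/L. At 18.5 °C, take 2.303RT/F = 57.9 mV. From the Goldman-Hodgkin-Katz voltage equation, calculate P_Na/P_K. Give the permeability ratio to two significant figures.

15

Let α = P_Na/P_K. GHK: Vm = 57.9·log₁₀[(Kₒ + α·Naₒ)/(Kᵢ + α·Naᵢ)].
10^(Vm/57.9) = 10^(37.0/57.9) = 4.3554
So 4.3554·(Kᵢ + α·Naᵢ) = Kₒ + α·Naₒ → α = (4.3554·130.0 − 9.48) / (138.0 − 4.3554·23.0)
α = (566.2 − 9.48) / (138.0 − 100.2) = 556.7/37.82 = 14.72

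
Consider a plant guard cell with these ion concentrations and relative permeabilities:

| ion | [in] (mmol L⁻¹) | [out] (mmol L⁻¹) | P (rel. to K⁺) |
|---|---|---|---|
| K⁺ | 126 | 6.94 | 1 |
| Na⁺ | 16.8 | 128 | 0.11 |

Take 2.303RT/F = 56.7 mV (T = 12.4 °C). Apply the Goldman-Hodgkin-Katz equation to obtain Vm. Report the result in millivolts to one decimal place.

Vm = 56.7 · log₁₀[(Σ P·[cation]ₒ + Σ P·[anion]ᵢ) / (Σ P·[cation]ᵢ + Σ P·[anion]ₒ)]
Numerator = 1×6.94 + 0.11×128 = 21.02
Denominator = 1×126 + 0.11×16.8 = 127.8
Vm = 56.7 · log₁₀(0.16441) = 56.7 × (-0.7841) = -44.46 mV

-44.5 mV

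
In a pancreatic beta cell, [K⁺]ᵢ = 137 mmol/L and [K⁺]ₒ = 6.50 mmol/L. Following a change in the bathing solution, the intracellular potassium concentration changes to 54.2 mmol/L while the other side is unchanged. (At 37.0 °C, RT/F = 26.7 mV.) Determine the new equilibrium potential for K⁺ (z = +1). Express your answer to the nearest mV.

-57 mV

After the shift: [K⁺]_out = 6.50, [K⁺]_in = 54.2 mmol/L.
E_new = (26.7/1)·ln(6.50/54.2) = 26.70 · (-2.1209) = -56.63 mV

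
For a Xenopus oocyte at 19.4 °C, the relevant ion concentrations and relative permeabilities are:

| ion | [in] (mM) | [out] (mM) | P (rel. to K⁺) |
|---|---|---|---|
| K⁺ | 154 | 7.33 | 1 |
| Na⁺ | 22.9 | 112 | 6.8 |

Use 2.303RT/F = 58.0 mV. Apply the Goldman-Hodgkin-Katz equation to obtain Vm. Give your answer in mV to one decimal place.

Vm = 58.0 · log₁₀[(Σ P·[cation]ₒ + Σ P·[anion]ᵢ) / (Σ P·[cation]ᵢ + Σ P·[anion]ₒ)]
Numerator = 1×7.33 + 6.8×112 = 768.9
Denominator = 1×154 + 6.8×22.9 = 309.7
Vm = 58.0 · log₁₀(2.4827) = 58.0 × (0.3949) = 22.91 mV

22.9 mV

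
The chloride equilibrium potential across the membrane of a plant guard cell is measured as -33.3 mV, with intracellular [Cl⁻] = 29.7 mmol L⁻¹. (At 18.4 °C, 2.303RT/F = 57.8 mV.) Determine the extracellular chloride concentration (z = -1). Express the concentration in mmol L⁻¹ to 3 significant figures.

112 mmol L⁻¹

Nernst: E = (57.8/-1) · log₁₀([out]/[in]), so log₁₀([out]/[in]) = -33.3 × -1 / 57.8 = 0.5761.
[out]/[in] = 10^(0.5761) = 3.768.
[out] = 3.768 × 29.7 = 111.9 mmol L⁻¹.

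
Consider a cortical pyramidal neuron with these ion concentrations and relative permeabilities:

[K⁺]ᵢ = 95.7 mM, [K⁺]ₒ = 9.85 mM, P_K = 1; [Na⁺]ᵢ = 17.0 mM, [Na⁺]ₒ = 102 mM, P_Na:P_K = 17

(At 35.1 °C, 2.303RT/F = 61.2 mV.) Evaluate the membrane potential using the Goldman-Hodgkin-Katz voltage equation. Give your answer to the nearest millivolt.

Vm = 61.2 · log₁₀[(Σ P·[cation]ₒ + Σ P·[anion]ᵢ) / (Σ P·[cation]ᵢ + Σ P·[anion]ₒ)]
Numerator = 1×9.85 + 17×102 = 1744
Denominator = 1×95.7 + 17×17.0 = 384.7
Vm = 61.2 · log₁₀(4.533) = 61.2 × (0.6564) = 40.17 mV

40 mV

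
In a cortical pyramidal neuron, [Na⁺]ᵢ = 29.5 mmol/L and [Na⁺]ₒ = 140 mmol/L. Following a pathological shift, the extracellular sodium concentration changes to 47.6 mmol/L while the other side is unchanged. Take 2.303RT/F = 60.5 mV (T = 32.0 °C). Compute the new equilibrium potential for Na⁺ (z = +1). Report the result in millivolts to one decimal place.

12.6 mV

After the shift: [Na⁺]_out = 47.6, [Na⁺]_in = 29.5 mmol/L.
E_new = (60.5/1)·log₁₀(47.6/29.5) = 60.50 · (0.2078) = 12.57 mV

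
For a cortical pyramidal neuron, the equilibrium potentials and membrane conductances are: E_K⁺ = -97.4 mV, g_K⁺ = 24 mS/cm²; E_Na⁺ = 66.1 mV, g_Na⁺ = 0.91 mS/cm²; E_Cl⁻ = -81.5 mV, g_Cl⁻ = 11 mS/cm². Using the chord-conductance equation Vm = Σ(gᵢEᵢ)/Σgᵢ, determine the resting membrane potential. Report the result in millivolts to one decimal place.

Σ gᵢEᵢ = 24·(-97.4) + 0.91·(66.1) + 11·(-81.5) = -3173.95
Σ gᵢ = 24 + 0.91 + 11 = 35.91
Vm = -3173.95 / 35.91 = -88.39 mV

-88.4 mV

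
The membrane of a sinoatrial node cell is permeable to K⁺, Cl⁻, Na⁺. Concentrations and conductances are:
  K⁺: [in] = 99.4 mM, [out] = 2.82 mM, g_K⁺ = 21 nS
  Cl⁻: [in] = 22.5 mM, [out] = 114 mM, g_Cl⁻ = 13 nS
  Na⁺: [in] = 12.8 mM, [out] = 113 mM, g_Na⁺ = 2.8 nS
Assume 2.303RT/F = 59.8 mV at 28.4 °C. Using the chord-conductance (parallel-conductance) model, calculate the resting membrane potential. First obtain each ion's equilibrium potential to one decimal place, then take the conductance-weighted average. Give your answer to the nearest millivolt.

-63 mV

E_K⁺ = (59.8/1)·log₁₀(2.82/99.4) = -92.5 mV
E_Cl⁻ = (59.8/-1)·log₁₀(114/22.5) = -42.1 mV
E_Na⁺ = (59.8/1)·log₁₀(113/12.8) = 56.6 mV
Vm = (Σ gᵢEᵢ)/(Σ gᵢ) = (21·-92.5 + 13·-42.1 + 2.8·56.6) / (21 + 13 + 2.8)
= -2331.32 / 36.8 = -63.35 mV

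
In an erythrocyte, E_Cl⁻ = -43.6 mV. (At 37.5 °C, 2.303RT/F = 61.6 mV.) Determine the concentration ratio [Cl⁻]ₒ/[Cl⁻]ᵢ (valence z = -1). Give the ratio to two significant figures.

log₁₀([out]/[in]) = E·z/(61.6) = -43.6 × -1 / 61.6 = 0.7078
[out]/[in] = 10^(0.7078) = 5.103

5.1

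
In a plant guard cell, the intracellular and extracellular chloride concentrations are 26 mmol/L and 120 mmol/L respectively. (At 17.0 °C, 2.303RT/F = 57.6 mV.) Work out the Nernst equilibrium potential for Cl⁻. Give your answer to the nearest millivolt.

-38 mV

E = (57.6/z) · log₁₀([Cl⁻]_out/[Cl⁻]_in) with z = -1.
For an anion, dividing by z = -1 reverses the sign.
= (57.6/-1) · log₁₀(120/26) = -57.60 · log₁₀(4.615)
= -57.60 · (0.6642) = -38.26 mV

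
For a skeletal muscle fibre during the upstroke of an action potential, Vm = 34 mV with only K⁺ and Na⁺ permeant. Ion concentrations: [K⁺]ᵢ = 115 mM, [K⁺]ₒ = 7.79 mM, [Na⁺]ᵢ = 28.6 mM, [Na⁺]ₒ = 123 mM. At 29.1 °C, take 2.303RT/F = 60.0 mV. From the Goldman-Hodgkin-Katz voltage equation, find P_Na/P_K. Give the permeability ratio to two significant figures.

24

Let α = P_Na/P_K. GHK: Vm = 60.0·log₁₀[(Kₒ + α·Naₒ)/(Kᵢ + α·Naᵢ)].
10^(Vm/60.0) = 10^(34.0/60.0) = 3.6869
So 3.6869·(Kᵢ + α·Naᵢ) = Kₒ + α·Naₒ → α = (3.6869·115.0 − 7.79) / (123.0 − 3.6869·28.6)
α = (424 − 7.79) / (123.0 − 105.4) = 416.2/17.55 = 23.71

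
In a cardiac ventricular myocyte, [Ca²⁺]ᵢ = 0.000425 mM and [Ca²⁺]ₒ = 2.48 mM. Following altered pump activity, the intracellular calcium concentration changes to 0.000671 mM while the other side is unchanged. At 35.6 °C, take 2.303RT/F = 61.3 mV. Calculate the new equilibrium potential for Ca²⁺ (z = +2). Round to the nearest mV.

After the shift: [Ca²⁺]_out = 2.48, [Ca²⁺]_in = 0.000671 mM.
E_new = (61.3/2)·log₁₀(2.48/0.000671) = 30.65 · (3.5677) = 109.35 mV

109 mV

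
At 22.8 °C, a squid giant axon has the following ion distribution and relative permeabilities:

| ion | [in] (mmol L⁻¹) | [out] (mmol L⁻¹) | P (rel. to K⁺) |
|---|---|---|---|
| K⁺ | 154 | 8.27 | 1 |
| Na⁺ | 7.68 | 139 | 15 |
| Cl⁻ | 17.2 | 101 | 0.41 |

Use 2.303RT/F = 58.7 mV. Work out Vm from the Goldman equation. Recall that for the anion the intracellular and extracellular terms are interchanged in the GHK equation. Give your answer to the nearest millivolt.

Vm = 58.7 · log₁₀[(Σ P·[cation]ₒ + Σ P·[anion]ᵢ) / (Σ P·[cation]ᵢ + Σ P·[anion]ₒ)]
Numerator = 1×8.27 + 15×139 + 0.41×17.2 = 2100
Denominator = 1×154 + 15×7.68 + 0.41×101 = 310.6
Vm = 58.7 · log₁₀(6.7619) = 58.7 × (0.8301) = 48.73 mV

49 mV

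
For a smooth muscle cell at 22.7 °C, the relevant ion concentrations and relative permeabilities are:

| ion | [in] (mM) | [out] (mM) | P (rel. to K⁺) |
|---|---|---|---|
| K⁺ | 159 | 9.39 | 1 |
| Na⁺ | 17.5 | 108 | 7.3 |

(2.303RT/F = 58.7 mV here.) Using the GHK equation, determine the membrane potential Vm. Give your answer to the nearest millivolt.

Vm = 58.7 · log₁₀[(Σ P·[cation]ₒ + Σ P·[anion]ᵢ) / (Σ P·[cation]ᵢ + Σ P·[anion]ₒ)]
Numerator = 1×9.39 + 7.3×108 = 797.8
Denominator = 1×159 + 7.3×17.5 = 286.8
Vm = 58.7 · log₁₀(2.7822) = 58.7 × (0.4444) = 26.09 mV

26 mV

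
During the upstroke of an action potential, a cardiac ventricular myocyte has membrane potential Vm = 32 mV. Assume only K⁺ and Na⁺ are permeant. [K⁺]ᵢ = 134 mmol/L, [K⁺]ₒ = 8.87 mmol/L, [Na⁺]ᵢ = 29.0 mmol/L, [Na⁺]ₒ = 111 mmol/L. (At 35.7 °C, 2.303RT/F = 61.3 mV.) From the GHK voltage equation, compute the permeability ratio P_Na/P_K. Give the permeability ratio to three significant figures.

30.1

Let α = P_Na/P_K. GHK: Vm = 61.3·log₁₀[(Kₒ + α·Naₒ)/(Kᵢ + α·Naᵢ)].
10^(Vm/61.3) = 10^(32.0/61.3) = 3.3268
So 3.3268·(Kᵢ + α·Naᵢ) = Kₒ + α·Naₒ → α = (3.3268·134.0 − 8.87) / (111.0 − 3.3268·29.0)
α = (445.8 − 8.87) / (111.0 − 96.48) = 436.9/14.52 = 30.08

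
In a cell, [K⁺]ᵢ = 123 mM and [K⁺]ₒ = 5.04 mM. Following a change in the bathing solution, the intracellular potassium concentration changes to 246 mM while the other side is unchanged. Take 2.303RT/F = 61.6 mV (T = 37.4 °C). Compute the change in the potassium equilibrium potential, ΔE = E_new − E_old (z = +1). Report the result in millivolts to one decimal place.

-18.5 mV

E_old = (61.6/1)·log₁₀(5.04/123) = -85.47 mV
E_new = (61.6/1)·log₁₀(5.04/246) = -104.01 mV
ΔE = -104.01 − (-85.47) = -18.54 mV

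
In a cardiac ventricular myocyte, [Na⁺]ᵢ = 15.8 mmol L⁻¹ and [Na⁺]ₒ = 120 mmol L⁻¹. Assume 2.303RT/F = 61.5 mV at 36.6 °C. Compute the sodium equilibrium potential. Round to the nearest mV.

E = (61.5/z) · log₁₀([Na⁺]_out/[Na⁺]_in) with z = +1.
= (61.5/1) · log₁₀(120/15.8) = 61.50 · log₁₀(7.595)
= 61.50 · (0.8805) = 54.15 mV

54 mV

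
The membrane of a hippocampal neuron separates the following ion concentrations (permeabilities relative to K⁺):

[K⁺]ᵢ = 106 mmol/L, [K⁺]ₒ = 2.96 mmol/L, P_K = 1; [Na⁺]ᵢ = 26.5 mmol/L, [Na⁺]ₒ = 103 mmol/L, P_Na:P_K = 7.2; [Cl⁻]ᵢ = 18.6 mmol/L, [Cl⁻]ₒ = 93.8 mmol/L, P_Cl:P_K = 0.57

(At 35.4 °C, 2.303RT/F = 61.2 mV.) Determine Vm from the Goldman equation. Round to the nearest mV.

Vm = 61.2 · log₁₀[(Σ P·[cation]ₒ + Σ P·[anion]ᵢ) / (Σ P·[cation]ᵢ + Σ P·[anion]ₒ)]
Numerator = 1×2.96 + 7.2×103 + 0.57×18.6 = 755.2
Denominator = 1×106 + 7.2×26.5 + 0.57×93.8 = 350.3
Vm = 61.2 · log₁₀(2.156) = 61.2 × (0.3336) = 20.42 mV

20 mV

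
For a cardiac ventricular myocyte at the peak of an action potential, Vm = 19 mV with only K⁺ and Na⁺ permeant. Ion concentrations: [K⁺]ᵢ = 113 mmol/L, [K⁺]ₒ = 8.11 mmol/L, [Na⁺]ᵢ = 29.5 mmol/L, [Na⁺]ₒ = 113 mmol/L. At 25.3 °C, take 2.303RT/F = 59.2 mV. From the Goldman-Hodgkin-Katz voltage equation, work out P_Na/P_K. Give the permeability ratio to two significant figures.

Let α = P_Na/P_K. GHK: Vm = 59.2·log₁₀[(Kₒ + α·Naₒ)/(Kᵢ + α·Naᵢ)].
10^(Vm/59.2) = 10^(19.0/59.2) = 2.0939
So 2.0939·(Kᵢ + α·Naᵢ) = Kₒ + α·Naₒ → α = (2.0939·113.0 − 8.11) / (113.0 − 2.0939·29.5)
α = (236.6 − 8.11) / (113.0 − 61.77) = 228.5/51.23 = 4.46

4.5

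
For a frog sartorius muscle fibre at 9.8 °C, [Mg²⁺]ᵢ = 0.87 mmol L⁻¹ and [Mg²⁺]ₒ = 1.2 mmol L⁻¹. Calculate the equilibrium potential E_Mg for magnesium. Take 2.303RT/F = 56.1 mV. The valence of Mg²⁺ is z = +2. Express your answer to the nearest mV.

E = (56.1/z) · log₁₀([Mg²⁺]_out/[Mg²⁺]_in) with z = +2.
= (56.1/2) · log₁₀(1.2/0.87) = 28.05 · log₁₀(1.379)
= 28.05 · (0.1397) = 3.92 mV

4 mV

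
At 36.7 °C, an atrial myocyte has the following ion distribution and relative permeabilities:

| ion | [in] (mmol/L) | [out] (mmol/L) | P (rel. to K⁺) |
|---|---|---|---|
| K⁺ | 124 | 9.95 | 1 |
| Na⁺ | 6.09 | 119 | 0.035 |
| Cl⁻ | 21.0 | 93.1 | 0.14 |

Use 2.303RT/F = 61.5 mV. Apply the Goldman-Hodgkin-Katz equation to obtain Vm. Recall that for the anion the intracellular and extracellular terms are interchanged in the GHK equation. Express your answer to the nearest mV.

Vm = 61.5 · log₁₀[(Σ P·[cation]ₒ + Σ P·[anion]ᵢ) / (Σ P·[cation]ᵢ + Σ P·[anion]ₒ)]
Numerator = 1×9.95 + 0.035×119 + 0.14×21.0 = 17.05
Denominator = 1×124 + 0.035×6.09 + 0.14×93.1 = 137.2
Vm = 61.5 · log₁₀(0.12426) = 61.5 × (-0.9057) = -55.70 mV

-56 mV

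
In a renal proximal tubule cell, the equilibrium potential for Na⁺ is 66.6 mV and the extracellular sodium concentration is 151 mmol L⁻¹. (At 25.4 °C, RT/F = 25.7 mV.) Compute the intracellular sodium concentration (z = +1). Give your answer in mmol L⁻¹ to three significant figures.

Nernst: E = (25.7/1) · ln([out]/[in]), so ln([out]/[in]) = 66.6 × 1 / 25.7 = 2.5914.
[out]/[in] = e^(2.5914) = 13.35.
[in] = 151 / 13.35 = 11.31 mmol L⁻¹.

11.3 mmol L⁻¹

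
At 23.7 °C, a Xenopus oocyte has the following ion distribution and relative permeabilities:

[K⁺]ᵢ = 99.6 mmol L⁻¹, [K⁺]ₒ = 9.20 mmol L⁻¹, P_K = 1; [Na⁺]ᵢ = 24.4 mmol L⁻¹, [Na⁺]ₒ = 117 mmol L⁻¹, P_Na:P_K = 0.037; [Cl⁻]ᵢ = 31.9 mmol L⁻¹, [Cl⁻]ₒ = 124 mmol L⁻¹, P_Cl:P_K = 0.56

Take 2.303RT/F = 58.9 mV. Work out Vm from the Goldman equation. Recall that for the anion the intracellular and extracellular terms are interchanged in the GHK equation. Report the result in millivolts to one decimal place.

Vm = 58.9 · log₁₀[(Σ P·[cation]ₒ + Σ P·[anion]ᵢ) / (Σ P·[cation]ᵢ + Σ P·[anion]ₒ)]
Numerator = 1×9.20 + 0.037×117 + 0.56×31.9 = 31.39
Denominator = 1×99.6 + 0.037×24.4 + 0.56×124 = 169.9
Vm = 58.9 · log₁₀(0.18473) = 58.9 × (-0.7335) = -43.20 mV

-43.2 mV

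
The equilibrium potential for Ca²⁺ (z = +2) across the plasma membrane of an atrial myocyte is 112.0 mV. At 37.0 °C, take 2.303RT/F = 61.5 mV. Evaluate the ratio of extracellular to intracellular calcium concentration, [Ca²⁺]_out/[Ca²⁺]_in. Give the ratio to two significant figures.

log₁₀([out]/[in]) = E·z/(61.5) = 112.0 × 2 / 61.5 = 3.6423
[out]/[in] = 10^(3.6423) = 4388

4400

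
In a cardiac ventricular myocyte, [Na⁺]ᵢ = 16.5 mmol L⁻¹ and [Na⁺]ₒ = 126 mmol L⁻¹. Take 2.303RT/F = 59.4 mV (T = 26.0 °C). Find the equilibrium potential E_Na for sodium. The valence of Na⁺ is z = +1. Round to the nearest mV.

E = (59.4/z) · log₁₀([Na⁺]_out/[Na⁺]_in) with z = +1.
= (59.4/1) · log₁₀(126/16.5) = 59.40 · log₁₀(7.636)
= 59.40 · (0.8829) = 52.44 mV

52 mV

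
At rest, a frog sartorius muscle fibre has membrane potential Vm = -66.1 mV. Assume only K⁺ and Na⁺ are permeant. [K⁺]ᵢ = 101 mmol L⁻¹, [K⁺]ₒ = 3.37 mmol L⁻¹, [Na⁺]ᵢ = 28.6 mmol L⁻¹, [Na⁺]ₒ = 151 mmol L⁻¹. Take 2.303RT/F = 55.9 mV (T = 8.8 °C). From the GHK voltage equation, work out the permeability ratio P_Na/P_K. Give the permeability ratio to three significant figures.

Let α = P_Na/P_K. GHK: Vm = 55.9·log₁₀[(Kₒ + α·Naₒ)/(Kᵢ + α·Naᵢ)].
10^(Vm/55.9) = 10^(-66.1/55.9) = 0.065695
So 0.065695·(Kᵢ + α·Naᵢ) = Kₒ + α·Naₒ → α = (0.065695·101.0 − 3.37) / (151.0 − 0.065695·28.6)
α = (6.635 − 3.37) / (151.0 − 1.879) = 3.265/149.1 = 0.0219

0.0219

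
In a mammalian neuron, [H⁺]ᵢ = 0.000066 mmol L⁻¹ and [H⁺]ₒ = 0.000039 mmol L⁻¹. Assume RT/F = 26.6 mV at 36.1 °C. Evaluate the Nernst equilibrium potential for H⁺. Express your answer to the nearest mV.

-14 mV

E = (26.6/z) · ln([H⁺]_out/[H⁺]_in) with z = +1.
= (26.6/1) · ln(0.000039/0.000066) = 26.60 · ln(0.5909)
= 26.60 · (-0.5261) = -13.99 mV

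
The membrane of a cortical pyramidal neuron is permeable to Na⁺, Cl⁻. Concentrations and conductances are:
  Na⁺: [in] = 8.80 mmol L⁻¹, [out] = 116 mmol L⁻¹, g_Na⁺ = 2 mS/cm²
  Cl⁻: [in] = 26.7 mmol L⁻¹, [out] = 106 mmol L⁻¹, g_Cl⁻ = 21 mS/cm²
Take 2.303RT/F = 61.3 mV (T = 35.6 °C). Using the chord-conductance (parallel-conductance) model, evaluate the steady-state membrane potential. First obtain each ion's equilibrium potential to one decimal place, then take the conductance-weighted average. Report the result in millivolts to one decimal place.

-27.5 mV

E_Na⁺ = (61.3/1)·log₁₀(116/8.80) = 68.7 mV
E_Cl⁻ = (61.3/-1)·log₁₀(106/26.7) = -36.7 mV
Vm = (Σ gᵢEᵢ)/(Σ gᵢ) = (2·68.7 + 21·-36.7) / (2 + 21)
= -633.30 / 23 = -27.53 mV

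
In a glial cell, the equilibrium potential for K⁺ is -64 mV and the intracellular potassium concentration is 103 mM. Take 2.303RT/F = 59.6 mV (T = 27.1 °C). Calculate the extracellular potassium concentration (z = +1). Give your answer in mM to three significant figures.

8.69 mM

Nernst: E = (59.6/1) · log₁₀([out]/[in]), so log₁₀([out]/[in]) = -64.0 × 1 / 59.6 = -1.0738.
[out]/[in] = 10^(-1.0738) = 0.08437.
[out] = 0.08437 × 103 = 8.69 mM.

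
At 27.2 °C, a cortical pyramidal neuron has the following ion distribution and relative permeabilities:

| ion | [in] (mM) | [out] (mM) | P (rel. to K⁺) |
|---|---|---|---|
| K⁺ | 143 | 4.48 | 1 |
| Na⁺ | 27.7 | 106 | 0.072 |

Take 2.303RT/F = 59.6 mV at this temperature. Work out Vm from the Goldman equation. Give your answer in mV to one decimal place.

-64.3 mV

Vm = 59.6 · log₁₀[(Σ P·[cation]ₒ + Σ P·[anion]ᵢ) / (Σ P·[cation]ᵢ + Σ P·[anion]ₒ)]
Numerator = 1×4.48 + 0.072×106 = 12.11
Denominator = 1×143 + 0.072×27.7 = 145
Vm = 59.6 · log₁₀(0.083534) = 59.6 × (-1.0781) = -64.26 mV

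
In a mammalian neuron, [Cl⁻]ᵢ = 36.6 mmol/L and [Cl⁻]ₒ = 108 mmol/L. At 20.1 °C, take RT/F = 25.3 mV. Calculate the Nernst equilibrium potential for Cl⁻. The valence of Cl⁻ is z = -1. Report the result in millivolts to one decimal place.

E = (25.3/z) · ln([Cl⁻]_out/[Cl⁻]_in) with z = -1.
For an anion, dividing by z = -1 reverses the sign.
= (25.3/-1) · ln(108/36.6) = -25.30 · ln(2.951)
= -25.30 · (1.0821) = -27.38 mV

-27.4 mV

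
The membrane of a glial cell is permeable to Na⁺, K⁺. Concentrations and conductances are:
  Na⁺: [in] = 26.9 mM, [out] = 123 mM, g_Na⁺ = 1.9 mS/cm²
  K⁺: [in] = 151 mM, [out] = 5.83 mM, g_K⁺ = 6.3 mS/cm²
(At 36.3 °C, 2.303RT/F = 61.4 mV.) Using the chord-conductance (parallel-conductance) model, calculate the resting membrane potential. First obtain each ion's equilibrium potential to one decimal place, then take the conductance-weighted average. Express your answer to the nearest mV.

E_Na⁺ = (61.4/1)·log₁₀(123/26.9) = 40.5 mV
E_K⁺ = (61.4/1)·log₁₀(5.83/151) = -86.8 mV
Vm = (Σ gᵢEᵢ)/(Σ gᵢ) = (1.9·40.5 + 6.3·-86.8) / (1.9 + 6.3)
= -469.89 / 8.2 = -57.30 mV

-57 mV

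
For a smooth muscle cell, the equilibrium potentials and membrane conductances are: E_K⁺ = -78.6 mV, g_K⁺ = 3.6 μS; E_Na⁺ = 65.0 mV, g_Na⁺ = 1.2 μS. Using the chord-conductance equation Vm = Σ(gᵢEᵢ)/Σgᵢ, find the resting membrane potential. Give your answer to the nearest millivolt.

-43 mV

Σ gᵢEᵢ = 3.6·(-78.6) + 1.2·(65.0) = -204.96
Σ gᵢ = 3.6 + 1.2 = 4.8
Vm = -204.96 / 4.8 = -42.70 mV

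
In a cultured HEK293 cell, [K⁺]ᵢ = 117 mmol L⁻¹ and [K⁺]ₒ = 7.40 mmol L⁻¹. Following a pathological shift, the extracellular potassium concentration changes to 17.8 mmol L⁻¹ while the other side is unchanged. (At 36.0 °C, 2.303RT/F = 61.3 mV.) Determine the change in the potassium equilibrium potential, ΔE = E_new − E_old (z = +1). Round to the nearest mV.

23 mV

E_old = (61.3/1)·log₁₀(7.40/117) = -73.50 mV
E_new = (61.3/1)·log₁₀(17.8/117) = -50.13 mV
ΔE = -50.13 − (-73.50) = 23.37 mV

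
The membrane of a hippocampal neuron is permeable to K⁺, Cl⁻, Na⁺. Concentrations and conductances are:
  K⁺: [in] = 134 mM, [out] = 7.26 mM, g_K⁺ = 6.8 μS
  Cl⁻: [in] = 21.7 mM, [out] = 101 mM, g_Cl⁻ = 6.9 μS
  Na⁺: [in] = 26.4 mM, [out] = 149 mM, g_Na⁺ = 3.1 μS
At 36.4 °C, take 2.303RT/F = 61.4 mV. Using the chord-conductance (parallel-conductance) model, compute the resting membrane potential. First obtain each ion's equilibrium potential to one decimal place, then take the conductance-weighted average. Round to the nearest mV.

E_K⁺ = (61.4/1)·log₁₀(7.26/134) = -77.7 mV
E_Cl⁻ = (61.4/-1)·log₁₀(101/21.7) = -41.0 mV
E_Na⁺ = (61.4/1)·log₁₀(149/26.4) = 46.1 mV
Vm = (Σ gᵢEᵢ)/(Σ gᵢ) = (6.8·-77.7 + 6.9·-41.0 + 3.1·46.1) / (6.8 + 6.9 + 3.1)
= -668.35 / 16.8 = -39.78 mV

-40 mV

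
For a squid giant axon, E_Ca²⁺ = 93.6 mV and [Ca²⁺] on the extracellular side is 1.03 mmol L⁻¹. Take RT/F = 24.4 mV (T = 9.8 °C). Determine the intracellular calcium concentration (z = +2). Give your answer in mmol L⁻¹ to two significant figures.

0.00048 mmol L⁻¹

Nernst: E = (24.4/2) · ln([out]/[in]), so ln([out]/[in]) = 93.6 × 2 / 24.4 = 7.6721.
[out]/[in] = e^(7.6721) = 2148.
[in] = 1.03 / 2148 = 0.0004796 mmol L⁻¹.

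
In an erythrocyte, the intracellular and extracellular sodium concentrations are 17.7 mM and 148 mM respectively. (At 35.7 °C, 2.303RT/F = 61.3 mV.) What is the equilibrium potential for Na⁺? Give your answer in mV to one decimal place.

E = (61.3/z) · log₁₀([Na⁺]_out/[Na⁺]_in) with z = +1.
= (61.3/1) · log₁₀(148/17.7) = 61.30 · log₁₀(8.362)
= 61.30 · (0.9223) = 56.54 mV

56.5 mV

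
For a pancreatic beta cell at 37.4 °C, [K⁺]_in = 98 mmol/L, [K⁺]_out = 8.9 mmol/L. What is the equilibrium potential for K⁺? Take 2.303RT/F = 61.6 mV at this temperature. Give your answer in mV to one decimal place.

-64.2 mV

E = (61.6/z) · log₁₀([K⁺]_out/[K⁺]_in) with z = +1.
= (61.6/1) · log₁₀(8.9/98) = 61.60 · log₁₀(0.09082)
= 61.60 · (-1.0418) = -64.18 mV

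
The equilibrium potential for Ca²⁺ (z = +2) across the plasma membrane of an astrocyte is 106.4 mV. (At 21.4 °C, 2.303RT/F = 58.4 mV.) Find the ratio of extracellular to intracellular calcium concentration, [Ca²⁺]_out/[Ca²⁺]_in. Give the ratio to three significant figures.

log₁₀([out]/[in]) = E·z/(58.4) = 106.4 × 2 / 58.4 = 3.6438
[out]/[in] = 10^(3.6438) = 4404

4400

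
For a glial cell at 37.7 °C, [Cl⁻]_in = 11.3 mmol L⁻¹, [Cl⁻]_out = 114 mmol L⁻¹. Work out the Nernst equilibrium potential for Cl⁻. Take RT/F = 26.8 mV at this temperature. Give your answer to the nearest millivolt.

E = (26.8/z) · ln([Cl⁻]_out/[Cl⁻]_in) with z = -1.
For an anion, dividing by z = -1 reverses the sign.
= (26.8/-1) · ln(114/11.3) = -26.80 · ln(10.09)
= -26.80 · (2.3114) = -61.95 mV

-62 mV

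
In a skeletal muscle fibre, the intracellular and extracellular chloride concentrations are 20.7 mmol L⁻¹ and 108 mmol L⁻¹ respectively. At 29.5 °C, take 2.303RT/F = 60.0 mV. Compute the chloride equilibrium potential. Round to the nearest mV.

E = (60.0/z) · log₁₀([Cl⁻]_out/[Cl⁻]_in) with z = -1.
For an anion, dividing by z = -1 reverses the sign.
= (60.0/-1) · log₁₀(108/20.7) = -60.00 · log₁₀(5.217)
= -60.00 · (0.7175) = -43.05 mV

-43 mV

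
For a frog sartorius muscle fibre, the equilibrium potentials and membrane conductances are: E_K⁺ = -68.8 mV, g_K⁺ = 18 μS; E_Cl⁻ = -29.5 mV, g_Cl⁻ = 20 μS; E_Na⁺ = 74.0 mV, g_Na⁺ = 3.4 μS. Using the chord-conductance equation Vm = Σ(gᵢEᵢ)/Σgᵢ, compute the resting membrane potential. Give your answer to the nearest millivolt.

-38 mV

Σ gᵢEᵢ = 18·(-68.8) + 20·(-29.5) + 3.4·(74.0) = -1576.80
Σ gᵢ = 18 + 20 + 3.4 = 41.4
Vm = -1576.80 / 41.4 = -38.09 mV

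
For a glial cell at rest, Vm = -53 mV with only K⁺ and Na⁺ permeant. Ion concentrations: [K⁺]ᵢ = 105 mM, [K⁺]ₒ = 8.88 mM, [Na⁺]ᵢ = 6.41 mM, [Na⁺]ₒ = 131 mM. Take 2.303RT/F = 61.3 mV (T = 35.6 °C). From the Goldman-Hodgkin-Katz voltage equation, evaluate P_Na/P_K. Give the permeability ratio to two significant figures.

Let α = P_Na/P_K. GHK: Vm = 61.3·log₁₀[(Kₒ + α·Naₒ)/(Kᵢ + α·Naᵢ)].
10^(Vm/61.3) = 10^(-53.0/61.3) = 0.13658
So 0.13658·(Kᵢ + α·Naᵢ) = Kₒ + α·Naₒ → α = (0.13658·105.0 − 8.88) / (131.0 − 0.13658·6.41)
α = (14.34 − 8.88) / (131.0 − 0.8755) = 5.461/130.1 = 0.04197

0.042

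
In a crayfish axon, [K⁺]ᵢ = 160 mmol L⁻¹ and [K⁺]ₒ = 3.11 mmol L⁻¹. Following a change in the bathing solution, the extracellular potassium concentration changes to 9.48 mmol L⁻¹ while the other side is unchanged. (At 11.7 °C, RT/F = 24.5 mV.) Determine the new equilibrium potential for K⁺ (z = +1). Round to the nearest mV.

After the shift: [K⁺]_out = 9.48, [K⁺]_in = 160 mmol L⁻¹.
E_new = (24.5/1)·ln(9.48/160) = 24.50 · (-2.8260) = -69.24 mV

-69 mV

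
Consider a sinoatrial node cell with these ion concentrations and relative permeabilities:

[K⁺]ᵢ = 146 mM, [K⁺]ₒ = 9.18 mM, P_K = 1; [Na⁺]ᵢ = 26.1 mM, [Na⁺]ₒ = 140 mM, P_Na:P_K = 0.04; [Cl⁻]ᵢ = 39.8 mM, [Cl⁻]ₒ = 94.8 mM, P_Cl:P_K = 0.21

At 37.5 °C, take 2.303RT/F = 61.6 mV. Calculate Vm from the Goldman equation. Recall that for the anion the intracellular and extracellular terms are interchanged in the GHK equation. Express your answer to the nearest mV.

Vm = 61.6 · log₁₀[(Σ P·[cation]ₒ + Σ P·[anion]ᵢ) / (Σ P·[cation]ᵢ + Σ P·[anion]ₒ)]
Numerator = 1×9.18 + 0.04×140 + 0.21×39.8 = 23.14
Denominator = 1×146 + 0.04×26.1 + 0.21×94.8 = 167
Vm = 61.6 · log₁₀(0.13859) = 61.6 × (-0.8583) = -52.87 mV

-53 mV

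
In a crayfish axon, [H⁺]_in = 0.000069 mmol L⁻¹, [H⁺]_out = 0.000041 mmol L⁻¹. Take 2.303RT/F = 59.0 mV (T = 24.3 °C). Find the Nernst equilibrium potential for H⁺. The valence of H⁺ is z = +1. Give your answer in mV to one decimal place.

-13.3 mV

E = (59.0/z) · log₁₀([H⁺]_out/[H⁺]_in) with z = +1.
= (59.0/1) · log₁₀(0.000041/0.000069) = 59.00 · log₁₀(0.5942)
= 59.00 · (-0.2261) = -13.34 mV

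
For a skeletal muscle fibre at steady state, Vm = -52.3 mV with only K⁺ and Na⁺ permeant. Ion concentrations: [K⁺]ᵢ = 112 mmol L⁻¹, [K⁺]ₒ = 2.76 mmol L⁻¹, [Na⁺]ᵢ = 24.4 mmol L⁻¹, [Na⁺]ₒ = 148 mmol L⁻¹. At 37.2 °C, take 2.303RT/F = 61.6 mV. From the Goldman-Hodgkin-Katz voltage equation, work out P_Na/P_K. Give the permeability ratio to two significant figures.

0.091

Let α = P_Na/P_K. GHK: Vm = 61.6·log₁₀[(Kₒ + α·Naₒ)/(Kᵢ + α·Naᵢ)].
10^(Vm/61.6) = 10^(-52.3/61.6) = 0.14157
So 0.14157·(Kᵢ + α·Naᵢ) = Kₒ + α·Naₒ → α = (0.14157·112.0 − 2.76) / (148.0 − 0.14157·24.4)
α = (15.86 − 2.76) / (148.0 − 3.454) = 13.1/144.5 = 0.0906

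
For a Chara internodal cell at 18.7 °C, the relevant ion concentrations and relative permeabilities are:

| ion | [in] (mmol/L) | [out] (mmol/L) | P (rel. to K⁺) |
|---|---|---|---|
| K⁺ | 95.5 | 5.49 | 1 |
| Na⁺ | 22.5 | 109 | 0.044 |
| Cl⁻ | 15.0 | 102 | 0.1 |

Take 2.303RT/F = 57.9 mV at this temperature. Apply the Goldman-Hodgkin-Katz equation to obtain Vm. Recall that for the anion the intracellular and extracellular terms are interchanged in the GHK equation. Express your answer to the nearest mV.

-55 mV

Vm = 57.9 · log₁₀[(Σ P·[cation]ₒ + Σ P·[anion]ᵢ) / (Σ P·[cation]ᵢ + Σ P·[anion]ₒ)]
Numerator = 1×5.49 + 0.044×109 + 0.1×15.0 = 11.79
Denominator = 1×95.5 + 0.044×22.5 + 0.1×102 = 106.7
Vm = 57.9 · log₁₀(0.11047) = 57.9 × (-0.9568) = -55.40 mV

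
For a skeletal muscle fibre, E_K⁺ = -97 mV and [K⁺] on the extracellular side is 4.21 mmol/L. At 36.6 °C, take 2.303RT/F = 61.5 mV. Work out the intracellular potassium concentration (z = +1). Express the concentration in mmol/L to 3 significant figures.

159 mmol/L

Nernst: E = (61.5/1) · log₁₀([out]/[in]), so log₁₀([out]/[in]) = -97.0 × 1 / 61.5 = -1.5772.
[out]/[in] = 10^(-1.5772) = 0.02647.
[in] = 4.21 / 0.02647 = 159 mmol/L.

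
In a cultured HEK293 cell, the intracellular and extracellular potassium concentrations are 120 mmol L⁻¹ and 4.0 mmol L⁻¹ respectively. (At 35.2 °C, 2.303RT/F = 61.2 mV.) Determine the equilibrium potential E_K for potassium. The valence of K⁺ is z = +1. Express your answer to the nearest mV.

-90 mV

E = (61.2/z) · log₁₀([K⁺]_out/[K⁺]_in) with z = +1.
= (61.2/1) · log₁₀(4.0/120) = 61.20 · log₁₀(0.03333)
= 61.20 · (-1.4771) = -90.40 mV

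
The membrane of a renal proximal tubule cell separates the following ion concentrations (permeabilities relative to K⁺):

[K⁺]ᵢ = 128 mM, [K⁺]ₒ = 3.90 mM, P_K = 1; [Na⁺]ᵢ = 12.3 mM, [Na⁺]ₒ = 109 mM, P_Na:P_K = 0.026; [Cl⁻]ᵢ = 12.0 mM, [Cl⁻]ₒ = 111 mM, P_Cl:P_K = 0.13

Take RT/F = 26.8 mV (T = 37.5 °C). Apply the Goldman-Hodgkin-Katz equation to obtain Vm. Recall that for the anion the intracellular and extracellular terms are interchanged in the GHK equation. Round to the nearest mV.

-76 mV

Vm = 26.8 · ln[(Σ P·[cation]ₒ + Σ P·[anion]ᵢ) / (Σ P·[cation]ᵢ + Σ P·[anion]ₒ)]
Numerator = 1×3.90 + 0.026×109 + 0.13×12.0 = 8.294
Denominator = 1×128 + 0.026×12.3 + 0.13×111 = 142.7
Vm = 26.8 · ln(0.058102) = 26.8 × (-2.8456) = -76.26 mV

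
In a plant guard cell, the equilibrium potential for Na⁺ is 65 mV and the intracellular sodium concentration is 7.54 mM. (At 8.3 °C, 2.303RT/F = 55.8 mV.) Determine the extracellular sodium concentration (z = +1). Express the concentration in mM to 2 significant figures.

110 mM

Nernst: E = (55.8/1) · log₁₀([out]/[in]), so log₁₀([out]/[in]) = 65.0 × 1 / 55.8 = 1.1649.
[out]/[in] = 10^(1.1649) = 14.62.
[out] = 14.62 × 7.54 = 110.2 mM.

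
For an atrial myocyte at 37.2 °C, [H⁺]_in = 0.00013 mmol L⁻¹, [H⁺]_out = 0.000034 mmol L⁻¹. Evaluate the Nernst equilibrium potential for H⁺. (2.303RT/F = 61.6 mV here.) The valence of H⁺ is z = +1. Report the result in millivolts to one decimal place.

-35.9 mV

E = (61.6/z) · log₁₀([H⁺]_out/[H⁺]_in) with z = +1.
= (61.6/1) · log₁₀(0.000034/0.00013) = 61.60 · log₁₀(0.2615)
= 61.60 · (-0.5825) = -35.88 mV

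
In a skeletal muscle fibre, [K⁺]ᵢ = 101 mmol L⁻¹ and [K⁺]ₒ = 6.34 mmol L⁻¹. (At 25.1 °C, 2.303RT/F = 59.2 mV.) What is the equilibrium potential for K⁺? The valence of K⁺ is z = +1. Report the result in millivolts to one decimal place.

-71.2 mV

E = (59.2/z) · log₁₀([K⁺]_out/[K⁺]_in) with z = +1.
= (59.2/1) · log₁₀(6.34/101) = 59.20 · log₁₀(0.06277)
= 59.20 · (-1.2022) = -71.17 mV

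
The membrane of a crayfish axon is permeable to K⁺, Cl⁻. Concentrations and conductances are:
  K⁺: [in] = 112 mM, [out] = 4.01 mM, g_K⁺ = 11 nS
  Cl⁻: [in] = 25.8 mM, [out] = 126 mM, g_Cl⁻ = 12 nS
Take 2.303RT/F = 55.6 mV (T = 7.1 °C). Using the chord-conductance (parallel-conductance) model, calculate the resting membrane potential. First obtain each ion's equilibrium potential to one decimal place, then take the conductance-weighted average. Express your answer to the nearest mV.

E_K⁺ = (55.6/1)·log₁₀(4.01/112) = -80.4 mV
E_Cl⁻ = (55.6/-1)·log₁₀(126/25.8) = -38.3 mV
Vm = (Σ gᵢEᵢ)/(Σ gᵢ) = (11·-80.4 + 12·-38.3) / (11 + 12)
= -1344.00 / 23 = -58.43 mV

-58 mV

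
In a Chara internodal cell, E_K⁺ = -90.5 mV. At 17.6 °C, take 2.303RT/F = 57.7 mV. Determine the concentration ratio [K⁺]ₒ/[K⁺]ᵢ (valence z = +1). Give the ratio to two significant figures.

log₁₀([out]/[in]) = E·z/(57.7) = -90.5 × 1 / 57.7 = -1.5685
[out]/[in] = 10^(-1.5685) = 0.02701

0.027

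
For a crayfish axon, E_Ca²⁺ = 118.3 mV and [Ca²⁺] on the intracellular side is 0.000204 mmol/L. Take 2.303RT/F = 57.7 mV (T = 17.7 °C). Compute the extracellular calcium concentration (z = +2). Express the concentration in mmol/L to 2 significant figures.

2.6 mmol/L

Nernst: E = (57.7/2) · log₁₀([out]/[in]), so log₁₀([out]/[in]) = 118.3 × 2 / 57.7 = 4.1005.
[out]/[in] = 10^(4.1005) = 1.26e+04.
[out] = 1.26e+04 × 0.000204 = 2.571 mmol/L.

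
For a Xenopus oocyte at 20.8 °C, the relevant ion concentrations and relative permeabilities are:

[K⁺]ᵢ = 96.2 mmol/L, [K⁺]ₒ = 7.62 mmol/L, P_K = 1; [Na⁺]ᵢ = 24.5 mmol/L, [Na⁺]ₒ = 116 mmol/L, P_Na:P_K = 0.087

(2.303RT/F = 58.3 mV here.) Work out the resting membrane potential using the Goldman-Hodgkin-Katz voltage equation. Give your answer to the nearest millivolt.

-43 mV

Vm = 58.3 · log₁₀[(Σ P·[cation]ₒ + Σ P·[anion]ᵢ) / (Σ P·[cation]ᵢ + Σ P·[anion]ₒ)]
Numerator = 1×7.62 + 0.087×116 = 17.71
Denominator = 1×96.2 + 0.087×24.5 = 98.33
Vm = 58.3 · log₁₀(0.18013) = 58.3 × (-0.7444) = -43.40 mV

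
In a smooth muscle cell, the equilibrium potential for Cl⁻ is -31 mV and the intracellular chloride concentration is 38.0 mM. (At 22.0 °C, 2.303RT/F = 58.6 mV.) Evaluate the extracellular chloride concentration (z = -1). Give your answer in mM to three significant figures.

Nernst: E = (58.6/-1) · log₁₀([out]/[in]), so log₁₀([out]/[in]) = -31.0 × -1 / 58.6 = 0.5290.
[out]/[in] = 10^(0.5290) = 3.381.
[out] = 3.381 × 38.0 = 128.5 mM.

128 mM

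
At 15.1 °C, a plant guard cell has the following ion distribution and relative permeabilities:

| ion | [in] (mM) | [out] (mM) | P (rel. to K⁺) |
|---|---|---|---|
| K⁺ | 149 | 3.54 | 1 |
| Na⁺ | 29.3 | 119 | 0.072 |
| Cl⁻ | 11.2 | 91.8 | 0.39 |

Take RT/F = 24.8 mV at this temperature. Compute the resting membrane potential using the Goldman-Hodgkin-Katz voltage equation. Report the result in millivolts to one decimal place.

-60.2 mV

Vm = 24.8 · ln[(Σ P·[cation]ₒ + Σ P·[anion]ᵢ) / (Σ P·[cation]ᵢ + Σ P·[anion]ₒ)]
Numerator = 1×3.54 + 0.072×119 + 0.39×11.2 = 16.48
Denominator = 1×149 + 0.072×29.3 + 0.39×91.8 = 186.9
Vm = 24.8 · ln(0.088149) = 24.8 × (-2.4287) = -60.23 mV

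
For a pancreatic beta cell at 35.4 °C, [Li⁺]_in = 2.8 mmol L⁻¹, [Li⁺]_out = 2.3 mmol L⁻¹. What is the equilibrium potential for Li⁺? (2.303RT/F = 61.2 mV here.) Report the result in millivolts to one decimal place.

-5.2 mV

E = (61.2/z) · log₁₀([Li⁺]_out/[Li⁺]_in) with z = +1.
= (61.2/1) · log₁₀(2.3/2.8) = 61.20 · log₁₀(0.8214)
= 61.20 · (-0.0854) = -5.23 mV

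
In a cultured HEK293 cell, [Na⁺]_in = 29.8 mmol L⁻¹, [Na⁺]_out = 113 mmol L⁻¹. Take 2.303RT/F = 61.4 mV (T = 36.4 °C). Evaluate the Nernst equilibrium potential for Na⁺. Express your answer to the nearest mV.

E = (61.4/z) · log₁₀([Na⁺]_out/[Na⁺]_in) with z = +1.
= (61.4/1) · log₁₀(113/29.8) = 61.40 · log₁₀(3.792)
= 61.40 · (0.5789) = 35.54 mV

36 mV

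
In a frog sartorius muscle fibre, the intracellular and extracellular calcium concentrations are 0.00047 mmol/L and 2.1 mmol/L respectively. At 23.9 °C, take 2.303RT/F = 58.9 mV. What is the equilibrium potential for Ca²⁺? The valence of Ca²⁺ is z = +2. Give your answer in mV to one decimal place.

107.5 mV

E = (58.9/z) · log₁₀([Ca²⁺]_out/[Ca²⁺]_in) with z = +2.
= (58.9/2) · log₁₀(2.1/0.00047) = 29.45 · log₁₀(4468)
= 29.45 · (3.6501) = 107.50 mV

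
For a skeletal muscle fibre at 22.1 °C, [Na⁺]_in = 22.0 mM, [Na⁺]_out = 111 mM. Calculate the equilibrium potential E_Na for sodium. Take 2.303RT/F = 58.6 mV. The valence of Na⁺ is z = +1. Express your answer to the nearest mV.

41 mV

E = (58.6/z) · log₁₀([Na⁺]_out/[Na⁺]_in) with z = +1.
= (58.6/1) · log₁₀(111/22.0) = 58.60 · log₁₀(5.045)
= 58.60 · (0.7029) = 41.19 mV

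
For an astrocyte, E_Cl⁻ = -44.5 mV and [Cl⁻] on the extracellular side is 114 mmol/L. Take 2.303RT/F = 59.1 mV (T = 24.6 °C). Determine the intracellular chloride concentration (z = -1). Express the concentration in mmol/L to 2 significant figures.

20 mmol/L

Nernst: E = (59.1/-1) · log₁₀([out]/[in]), so log₁₀([out]/[in]) = -44.5 × -1 / 59.1 = 0.7530.
[out]/[in] = 10^(0.7530) = 5.662.
[in] = 114 / 5.662 = 20.13 mmol/L.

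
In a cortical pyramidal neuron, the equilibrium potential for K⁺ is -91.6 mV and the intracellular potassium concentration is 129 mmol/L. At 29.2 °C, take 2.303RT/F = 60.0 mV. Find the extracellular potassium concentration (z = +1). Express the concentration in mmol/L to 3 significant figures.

Nernst: E = (60.0/1) · log₁₀([out]/[in]), so log₁₀([out]/[in]) = -91.6 × 1 / 60.0 = -1.5267.
[out]/[in] = 10^(-1.5267) = 0.02974.
[out] = 0.02974 × 129 = 3.836 mmol/L.

3.84 mmol/L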